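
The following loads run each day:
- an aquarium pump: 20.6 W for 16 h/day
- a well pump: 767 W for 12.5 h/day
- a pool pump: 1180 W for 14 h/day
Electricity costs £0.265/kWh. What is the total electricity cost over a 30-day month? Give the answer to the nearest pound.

£210

aquarium pump: 20.6 W × 16 h × 30 d = 9,888 Wh = 9.888 kWh
well pump: 767 W × 12.5 h × 30 d = 287,625 Wh = 287.6 kWh
pool pump: 1180 W × 14 h × 30 d = 495,600 Wh = 495.6 kWh
Total energy = 9.888 + 287.6 + 495.6 = 793.1 kWh
Cost = 793.1 kWh × £0.265 = £210.17 ≈ £210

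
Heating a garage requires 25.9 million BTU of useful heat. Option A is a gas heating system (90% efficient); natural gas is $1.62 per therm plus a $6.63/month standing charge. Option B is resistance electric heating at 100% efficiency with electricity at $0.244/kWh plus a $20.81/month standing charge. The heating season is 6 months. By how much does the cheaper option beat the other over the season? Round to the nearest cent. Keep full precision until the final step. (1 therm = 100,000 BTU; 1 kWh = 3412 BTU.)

Heat load = 25.9 × 10⁶ BTU = 25,900,000 BTU
Gas: input = 25,900,000 / 0.90 = 28,777,778 BTU = 287.8 therm → 287.8 × $1.62 = $466.20; + 6 × $6.63 standing = $505.98
Electric: 25,900,000 BTU / 3412 = 7,591 kWh → × $0.244 = $1,852.17; + 6 × $20.81 standing = $1,977.03
Difference = |$505.98 − $1,977.03| = $1,471.05

$1471.05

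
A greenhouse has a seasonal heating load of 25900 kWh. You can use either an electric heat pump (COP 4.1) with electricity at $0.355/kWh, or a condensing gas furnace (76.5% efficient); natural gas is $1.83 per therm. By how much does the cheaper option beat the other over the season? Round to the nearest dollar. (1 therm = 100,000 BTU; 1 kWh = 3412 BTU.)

$129

Heat load = 25900 kWh × 3412 = 88,370,800 BTU
Gas: input = 88,370,800 / 0.765 = 115,517,386 BTU = 1,155 therm → 1,155 × $1.83 = $2,113.97
Heat pump: 88,370,800 BTU / 3412 = 25,900 kWh heat; / 4.1 = 6,317 kWh in → × $0.355 = $2,242.56
Difference = |$2,113.97 − $2,242.56| = $128.59 ≈ $129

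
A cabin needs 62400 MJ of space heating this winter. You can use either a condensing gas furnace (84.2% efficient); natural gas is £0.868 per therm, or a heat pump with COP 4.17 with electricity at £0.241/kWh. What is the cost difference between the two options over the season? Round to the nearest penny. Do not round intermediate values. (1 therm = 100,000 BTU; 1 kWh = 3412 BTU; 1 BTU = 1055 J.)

£392.12

Heat load = 62400 MJ = 62,400,000,000 J / 1055 = 59,146,919 BTU
Gas: input = 59,146,919 / 0.842 = 70,245,748 BTU = 702.5 therm → 702.5 × £0.868 = £609.73
Heat pump: 59,146,919 BTU / 3412 = 17,330 kWh heat; / 4.17 = 4,157 kWh in → × £0.241 = £1,001.85
Difference = |£609.73 − £1,001.85| = £392.12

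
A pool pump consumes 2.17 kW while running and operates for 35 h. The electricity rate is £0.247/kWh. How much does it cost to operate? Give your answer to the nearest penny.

£18.76

Energy = 2170 W × 35 h = 75,950 Wh = 75.95 kWh
Cost = 75.95 kWh × £0.247/kWh = £18.76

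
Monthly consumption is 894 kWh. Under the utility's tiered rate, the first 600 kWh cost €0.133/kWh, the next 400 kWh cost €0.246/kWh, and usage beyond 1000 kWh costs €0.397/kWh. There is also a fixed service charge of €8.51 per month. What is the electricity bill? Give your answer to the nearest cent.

€160.63

First 600 kWh × €0.133 = €79.80
Next 294 kWh × €0.246 = €72.32
Remaining tier: 0 kWh (not reached)
Energy charge = €152.12; + service €8.51 = €160.63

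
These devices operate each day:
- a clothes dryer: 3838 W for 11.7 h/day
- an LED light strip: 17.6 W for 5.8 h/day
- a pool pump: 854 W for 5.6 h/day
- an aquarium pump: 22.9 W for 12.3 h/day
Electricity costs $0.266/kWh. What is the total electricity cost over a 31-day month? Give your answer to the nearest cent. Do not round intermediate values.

$412.88

clothes dryer: 3838 W × 11.7 h × 31 d = 1,392,043 Wh = 1,392 kWh
LED light strip: 17.6 W × 5.8 h × 31 d = 3,164 Wh = 3.164 kWh
pool pump: 854 W × 5.6 h × 31 d = 148,254 Wh = 148.3 kWh
aquarium pump: 22.9 W × 12.3 h × 31 d = 8,732 Wh = 8.732 kWh
Total energy = 1,392 + 3.164 + 148.3 + 8.732 = 1,552 kWh
Cost = 1,552 kWh × $0.266 = $412.88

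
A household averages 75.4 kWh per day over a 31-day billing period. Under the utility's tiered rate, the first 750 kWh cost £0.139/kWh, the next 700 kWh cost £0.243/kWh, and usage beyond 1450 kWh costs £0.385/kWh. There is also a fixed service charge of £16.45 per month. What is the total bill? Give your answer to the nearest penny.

Usage = 75.4 kWh/day × 31 days = 2337.4 kWh
First 750 kWh × £0.139 = £104.25
Next 700 kWh × £0.243 = £170.10
Remaining 887.4 kWh × £0.385 = £341.65
Energy charge = £616.00; + service £16.45 = £632.45

£632.45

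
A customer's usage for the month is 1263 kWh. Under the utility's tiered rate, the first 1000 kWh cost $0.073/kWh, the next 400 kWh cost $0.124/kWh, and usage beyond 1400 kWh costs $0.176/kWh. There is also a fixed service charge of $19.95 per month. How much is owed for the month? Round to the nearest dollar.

First 1000 kWh × $0.073 = $73.00
Next 263 kWh × $0.124 = $32.61
Remaining tier: 0 kWh (not reached)
Energy charge = $105.61; + service $19.95 = $125.56 ≈ $126

$126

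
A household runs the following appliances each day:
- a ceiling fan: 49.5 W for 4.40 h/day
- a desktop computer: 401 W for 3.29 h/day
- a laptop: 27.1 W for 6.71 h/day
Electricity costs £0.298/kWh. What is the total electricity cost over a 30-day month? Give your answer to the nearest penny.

£15.37

ceiling fan: 49.5 W × 4.40 h × 30 d = 6,534 Wh = 6.534 kWh
desktop computer: 401 W × 3.29 h × 30 d = 39,579 Wh = 39.58 kWh
laptop: 27.1 W × 6.71 h × 30 d = 5,455 Wh = 5.455 kWh
Total energy = 6.534 + 39.58 + 5.455 = 51.57 kWh
Cost = 51.57 kWh × £0.298 = £15.37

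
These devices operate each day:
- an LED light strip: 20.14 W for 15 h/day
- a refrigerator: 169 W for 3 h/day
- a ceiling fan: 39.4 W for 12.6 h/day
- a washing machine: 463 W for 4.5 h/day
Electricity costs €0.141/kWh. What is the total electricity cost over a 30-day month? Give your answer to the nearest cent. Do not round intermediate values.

€14.34

LED light strip: 20.14 W × 15 h × 30 d = 9,063 Wh = 9.063 kWh
refrigerator: 169 W × 3 h × 30 d = 15,210 Wh = 15.21 kWh
ceiling fan: 39.4 W × 12.6 h × 30 d = 14,893 Wh = 14.89 kWh
washing machine: 463 W × 4.5 h × 30 d = 62,505 Wh = 62.51 kWh
Total energy = 9.063 + 15.21 + 14.89 + 62.51 = 101.7 kWh
Cost = 101.7 kWh × €0.141 = €14.34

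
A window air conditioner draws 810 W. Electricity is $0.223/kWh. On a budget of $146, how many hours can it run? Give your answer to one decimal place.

Energy budget = $146 / $0.223 per kWh = 654.7 kWh = 654,709 Wh
Runtime = 654,709 Wh / 810 W = 808.3 h

808.3 h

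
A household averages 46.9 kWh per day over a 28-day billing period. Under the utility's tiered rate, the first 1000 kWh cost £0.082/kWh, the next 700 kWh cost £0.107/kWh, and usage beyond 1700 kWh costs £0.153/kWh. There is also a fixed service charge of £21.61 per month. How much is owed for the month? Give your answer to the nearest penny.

£137.12

Usage = 46.9 kWh/day × 28 days = 1313.2 kWh
First 1000 kWh × £0.082 = £82.00
Next 313.2 kWh × £0.107 = £33.51
Remaining tier: 0 kWh (not reached)
Energy charge = £115.51; + service £21.61 = £137.12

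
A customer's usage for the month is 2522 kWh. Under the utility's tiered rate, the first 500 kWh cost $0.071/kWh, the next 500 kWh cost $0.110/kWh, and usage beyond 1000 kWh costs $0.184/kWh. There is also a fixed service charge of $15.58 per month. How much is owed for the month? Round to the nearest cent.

First 500 kWh × $0.071 = $35.50
Next 500 kWh × $0.110 = $55.00
Remaining 1522 kWh × $0.184 = $280.05
Energy charge = $370.55; + service $15.58 = $386.13

$386.13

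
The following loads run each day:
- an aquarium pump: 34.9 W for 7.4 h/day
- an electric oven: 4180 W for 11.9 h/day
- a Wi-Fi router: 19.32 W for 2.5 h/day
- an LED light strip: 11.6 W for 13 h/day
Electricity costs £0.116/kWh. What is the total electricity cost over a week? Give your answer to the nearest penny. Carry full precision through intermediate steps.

aquarium pump: 34.9 W × 7.4 h × 7 d = 1,808 Wh = 1.808 kWh
electric oven: 4180 W × 11.9 h × 7 d = 348,194 Wh = 348.2 kWh
Wi-Fi router: 19.32 W × 2.5 h × 7 d = 338 Wh = 0.3381 kWh
LED light strip: 11.6 W × 13 h × 7 d = 1,056 Wh = 1.056 kWh
Total energy = 1.808 + 348.2 + 0.3381 + 1.056 = 351.4 kWh
Cost = 351.4 kWh × £0.116 = £40.76

£40.76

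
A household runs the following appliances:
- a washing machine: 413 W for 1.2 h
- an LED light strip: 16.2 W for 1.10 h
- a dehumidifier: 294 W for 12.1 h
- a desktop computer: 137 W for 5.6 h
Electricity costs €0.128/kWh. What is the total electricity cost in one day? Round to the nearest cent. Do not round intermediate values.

washing machine: 413 W × 1.2 h = 496 Wh = 0.4956 kWh
LED light strip: 16.2 W × 1.10 h = 18 Wh = 0.01782 kWh
dehumidifier: 294 W × 12.1 h = 3,557 Wh = 3.557 kWh
desktop computer: 137 W × 5.6 h = 767 Wh = 0.7672 kWh
Total energy = 0.4956 + 0.01782 + 3.557 + 0.7672 = 4.838 kWh
Cost = 4.838 kWh × €0.128 = €0.62

€0.62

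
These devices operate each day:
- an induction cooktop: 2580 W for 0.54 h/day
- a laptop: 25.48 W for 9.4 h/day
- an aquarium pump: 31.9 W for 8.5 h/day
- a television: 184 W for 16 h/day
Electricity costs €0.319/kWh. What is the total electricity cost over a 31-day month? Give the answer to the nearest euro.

€48

induction cooktop: 2580 W × 0.54 h × 31 d = 43,189 Wh = 43.19 kWh
laptop: 25.48 W × 9.4 h × 31 d = 7,425 Wh = 7.425 kWh
aquarium pump: 31.9 W × 8.5 h × 31 d = 8,406 Wh = 8.406 kWh
television: 184 W × 16 h × 31 d = 91,264 Wh = 91.26 kWh
Total energy = 43.19 + 7.425 + 8.406 + 91.26 = 150.3 kWh
Cost = 150.3 kWh × €0.319 = €47.94 ≈ €48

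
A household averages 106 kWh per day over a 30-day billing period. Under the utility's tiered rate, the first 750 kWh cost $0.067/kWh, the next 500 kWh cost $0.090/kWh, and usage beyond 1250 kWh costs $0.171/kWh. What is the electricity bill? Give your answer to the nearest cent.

$425.28

Usage = 106 kWh/day × 30 days = 3180 kWh
First 750 kWh × $0.067 = $50.25
Next 500 kWh × $0.090 = $45.00
Remaining 1930 kWh × $0.171 = $330.03
Total = $425.28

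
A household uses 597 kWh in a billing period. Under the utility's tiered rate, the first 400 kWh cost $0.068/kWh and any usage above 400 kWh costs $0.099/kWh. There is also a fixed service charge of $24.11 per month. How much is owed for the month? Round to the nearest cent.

$70.81

First 400 kWh × $0.068 = $27.20
Remaining 197 kWh × $0.099 = $19.50
Energy charge = $46.70; + service $24.11 = $70.81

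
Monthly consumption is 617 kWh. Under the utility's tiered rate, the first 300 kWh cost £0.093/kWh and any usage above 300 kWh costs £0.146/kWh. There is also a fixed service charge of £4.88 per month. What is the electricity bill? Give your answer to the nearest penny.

£79.06

First 300 kWh × £0.093 = £27.90
Remaining 317 kWh × £0.146 = £46.28
Energy charge = £74.18; + service £4.88 = £79.06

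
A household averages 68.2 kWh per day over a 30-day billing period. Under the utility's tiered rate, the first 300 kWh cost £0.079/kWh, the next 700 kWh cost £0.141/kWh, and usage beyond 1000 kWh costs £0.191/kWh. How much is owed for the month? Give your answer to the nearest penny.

£322.19

Usage = 68.2 kWh/day × 30 days = 2046 kWh
First 300 kWh × £0.079 = £23.70
Next 700 kWh × £0.141 = £98.70
Remaining 1046 kWh × £0.191 = £199.79
Total = £322.19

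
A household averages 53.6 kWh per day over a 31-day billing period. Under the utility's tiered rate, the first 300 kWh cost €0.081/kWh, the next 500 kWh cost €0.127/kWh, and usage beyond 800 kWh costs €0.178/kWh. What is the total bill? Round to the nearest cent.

€241.16

Usage = 53.6 kWh/day × 31 days = 1661.6 kWh
First 300 kWh × €0.081 = €24.30
Next 500 kWh × €0.127 = €63.50
Remaining 861.6 kWh × €0.178 = €153.36
Total = €241.16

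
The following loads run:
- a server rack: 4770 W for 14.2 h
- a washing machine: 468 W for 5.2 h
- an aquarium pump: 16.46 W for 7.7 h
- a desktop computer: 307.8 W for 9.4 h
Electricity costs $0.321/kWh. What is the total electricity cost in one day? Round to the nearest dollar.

server rack: 4770 W × 14.2 h = 67,734 Wh = 67.73 kWh
washing machine: 468 W × 5.2 h = 2,434 Wh = 2.434 kWh
aquarium pump: 16.46 W × 7.7 h = 127 Wh = 0.1267 kWh
desktop computer: 307.8 W × 9.4 h = 2,893 Wh = 2.893 kWh
Total energy = 67.73 + 2.434 + 0.1267 + 2.893 = 73.19 kWh
Cost = 73.19 kWh × $0.321 = $23.49 ≈ $23

$23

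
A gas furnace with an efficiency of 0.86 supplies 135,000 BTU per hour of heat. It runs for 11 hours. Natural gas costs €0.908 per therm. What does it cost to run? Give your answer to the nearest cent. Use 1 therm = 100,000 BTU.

€15.68

Heat delivered = 135,000 BTU/h × 11 h = 1,485,000 BTU
Gas input = 1,485,000 / 0.86 = 1,726,744 BTU
= 1,726,744 / 100,000 = 17.27 therm
Cost = 17.27 × €0.908/therm = €15.68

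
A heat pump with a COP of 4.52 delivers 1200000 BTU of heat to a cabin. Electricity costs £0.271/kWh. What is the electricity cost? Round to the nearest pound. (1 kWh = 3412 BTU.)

Heat delivered = 1,200,000 BTU / 3412 = 351.7 kWh
Electrical input = 351.7 kWh / 4.52 = 77.81 kWh
Cost = 77.81 × £0.271/kWh = £21.09 ≈ £21

£21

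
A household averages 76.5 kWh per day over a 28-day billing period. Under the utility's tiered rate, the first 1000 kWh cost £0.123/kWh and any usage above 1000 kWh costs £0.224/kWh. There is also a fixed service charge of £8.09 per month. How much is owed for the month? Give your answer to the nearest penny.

£386.90

Usage = 76.5 kWh/day × 28 days = 2142 kWh
First 1000 kWh × £0.123 = £123.00
Remaining 1142 kWh × £0.224 = £255.81
Energy charge = £378.81; + service £8.09 = £386.90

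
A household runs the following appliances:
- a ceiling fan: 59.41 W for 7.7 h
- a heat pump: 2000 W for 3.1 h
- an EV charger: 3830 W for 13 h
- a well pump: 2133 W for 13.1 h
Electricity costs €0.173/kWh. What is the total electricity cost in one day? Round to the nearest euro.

ceiling fan: 59.41 W × 7.7 h = 457 Wh = 0.4575 kWh
heat pump: 2000 W × 3.1 h = 6,200 Wh = 6.2 kWh
EV charger: 3830 W × 13 h = 49,790 Wh = 49.79 kWh
well pump: 2133 W × 13.1 h = 27,942 Wh = 27.94 kWh
Total energy = 0.4575 + 6.2 + 49.79 + 27.94 = 84.39 kWh
Cost = 84.39 kWh × €0.173 = €14.60 ≈ €15

€15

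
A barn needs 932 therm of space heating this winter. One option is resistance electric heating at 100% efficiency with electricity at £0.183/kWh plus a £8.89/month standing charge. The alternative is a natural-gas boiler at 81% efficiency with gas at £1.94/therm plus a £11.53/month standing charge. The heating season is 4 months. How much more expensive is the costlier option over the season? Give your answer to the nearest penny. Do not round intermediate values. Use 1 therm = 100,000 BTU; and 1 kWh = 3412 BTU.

£2755.95

Heat load = 932 therm × 100,000 = 93,200,000 BTU
Gas: input = 93,200,000 / 0.81 = 115,061,728 BTU = 1,151 therm → 1,151 × £1.94 = £2,232.20; + 4 × £11.53 standing = £2,278.32
Electric: 93,200,000 BTU / 3412 = 27,320 kWh → × £0.183 = £4,998.71; + 4 × £8.89 standing = £5,034.27
Difference = |£2,278.32 − £5,034.27| = £2,755.95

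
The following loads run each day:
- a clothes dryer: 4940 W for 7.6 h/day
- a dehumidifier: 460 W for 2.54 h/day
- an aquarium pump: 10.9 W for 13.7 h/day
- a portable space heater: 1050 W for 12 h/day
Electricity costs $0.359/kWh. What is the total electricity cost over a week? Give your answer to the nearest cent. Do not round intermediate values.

$129.32

clothes dryer: 4940 W × 7.6 h × 7 d = 262,808 Wh = 262.8 kWh
dehumidifier: 460 W × 2.54 h × 7 d = 8,179 Wh = 8.179 kWh
aquarium pump: 10.9 W × 13.7 h × 7 d = 1,045 Wh = 1.045 kWh
portable space heater: 1050 W × 12 h × 7 d = 88,200 Wh = 88.2 kWh
Total energy = 262.8 + 8.179 + 1.045 + 88.2 = 360.2 kWh
Cost = 360.2 kWh × $0.359 = $129.32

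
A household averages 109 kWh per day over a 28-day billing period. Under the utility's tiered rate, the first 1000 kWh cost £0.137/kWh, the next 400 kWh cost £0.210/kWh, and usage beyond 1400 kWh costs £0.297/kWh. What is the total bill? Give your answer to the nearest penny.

Usage = 109 kWh/day × 28 days = 3052 kWh
First 1000 kWh × £0.137 = £137.00
Next 400 kWh × £0.210 = £84.00
Remaining 1652 kWh × £0.297 = £490.64
Total = £711.64

£711.64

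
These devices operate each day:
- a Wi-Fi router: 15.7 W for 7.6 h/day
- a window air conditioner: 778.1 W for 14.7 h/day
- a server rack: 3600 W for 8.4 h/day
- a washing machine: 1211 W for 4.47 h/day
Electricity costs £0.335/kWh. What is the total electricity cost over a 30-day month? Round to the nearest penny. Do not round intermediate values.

£474.47

Wi-Fi router: 15.7 W × 7.6 h × 30 d = 3,580 Wh = 3.58 kWh
window air conditioner: 778.1 W × 14.7 h × 30 d = 343,142 Wh = 343.1 kWh
server rack: 3600 W × 8.4 h × 30 d = 907,200 Wh = 907.2 kWh
washing machine: 1211 W × 4.47 h × 30 d = 162,395 Wh = 162.4 kWh
Total energy = 3.58 + 343.1 + 907.2 + 162.4 = 1,416 kWh
Cost = 1,416 kWh × £0.335 = £474.47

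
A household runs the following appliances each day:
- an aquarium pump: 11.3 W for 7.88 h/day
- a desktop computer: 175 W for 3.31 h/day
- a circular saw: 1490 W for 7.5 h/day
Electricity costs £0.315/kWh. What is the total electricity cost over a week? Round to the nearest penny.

aquarium pump: 11.3 W × 7.88 h × 7 d = 623 Wh = 0.6233 kWh
desktop computer: 175 W × 3.31 h × 7 d = 4,055 Wh = 4.055 kWh
circular saw: 1490 W × 7.5 h × 7 d = 78,225 Wh = 78.22 kWh
Total energy = 0.6233 + 4.055 + 78.22 = 82.9 kWh
Cost = 82.9 kWh × £0.315 = £26.11

£26.11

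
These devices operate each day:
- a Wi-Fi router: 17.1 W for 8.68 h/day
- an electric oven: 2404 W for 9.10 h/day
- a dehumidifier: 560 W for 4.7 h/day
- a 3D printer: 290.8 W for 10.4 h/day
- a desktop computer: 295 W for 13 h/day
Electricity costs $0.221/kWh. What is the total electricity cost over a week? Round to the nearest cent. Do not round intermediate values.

Wi-Fi router: 17.1 W × 8.68 h × 7 d = 1,039 Wh = 1.039 kWh
electric oven: 2404 W × 9.10 h × 7 d = 153,135 Wh = 153.1 kWh
dehumidifier: 560 W × 4.7 h × 7 d = 18,424 Wh = 18.42 kWh
3D printer: 290.8 W × 10.4 h × 7 d = 21,170 Wh = 21.17 kWh
desktop computer: 295 W × 13 h × 7 d = 26,845 Wh = 26.84 kWh
Total energy = 1.039 + 153.1 + 18.42 + 21.17 + 26.84 = 220.6 kWh
Cost = 220.6 kWh × $0.221 = $48.76

$48.76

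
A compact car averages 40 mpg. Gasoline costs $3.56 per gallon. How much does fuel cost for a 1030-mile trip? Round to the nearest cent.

$91.67

Fuel = 1030 mi / 40 mpg = 25.75 gal
Cost = 25.75 gal × $3.56/gal = $91.67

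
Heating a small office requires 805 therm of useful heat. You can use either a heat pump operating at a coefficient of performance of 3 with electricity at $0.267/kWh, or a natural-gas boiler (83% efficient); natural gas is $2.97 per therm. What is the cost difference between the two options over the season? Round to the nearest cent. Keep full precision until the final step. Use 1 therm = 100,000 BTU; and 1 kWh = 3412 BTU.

Heat load = 805 therm × 100,000 = 80,500,000 BTU
Gas: input = 80,500,000 / 0.83 = 96,987,952 BTU = 969.9 therm → 969.9 × $2.97 = $2,880.54
Heat pump: 80,500,000 BTU / 3412 = 23,590 kWh heat; / 3 = 7,864 kWh in → × $0.267 = $2,099.79
Difference = |$2,880.54 − $2,099.79| = $780.75

$780.75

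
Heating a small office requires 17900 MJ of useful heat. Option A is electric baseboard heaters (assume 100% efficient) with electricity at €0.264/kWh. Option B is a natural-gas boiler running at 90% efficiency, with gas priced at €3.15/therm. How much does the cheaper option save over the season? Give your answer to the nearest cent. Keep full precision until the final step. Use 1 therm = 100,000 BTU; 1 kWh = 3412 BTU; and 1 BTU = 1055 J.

Heat load = 17900 MJ = 17,900,000,000 J / 1055 = 16,966,825 BTU
Gas: input = 16,966,825 / 0.90 = 18,852,027 BTU = 188.5 therm → 188.5 × €3.15 = €593.84
Electric: 16,966,825 BTU / 3412 = 4,973 kWh → × €0.264 = €1,312.79
Difference = |€593.84 − €1,312.79| = €718.95

€718.95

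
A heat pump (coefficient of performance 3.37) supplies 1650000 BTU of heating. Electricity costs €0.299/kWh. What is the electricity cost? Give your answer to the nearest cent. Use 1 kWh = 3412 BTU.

€42.91

Heat delivered = 1,650,000 BTU / 3412 = 483.6 kWh
Electrical input = 483.6 kWh / 3.37 = 143.5 kWh
Cost = 143.5 × €0.299/kWh = €42.91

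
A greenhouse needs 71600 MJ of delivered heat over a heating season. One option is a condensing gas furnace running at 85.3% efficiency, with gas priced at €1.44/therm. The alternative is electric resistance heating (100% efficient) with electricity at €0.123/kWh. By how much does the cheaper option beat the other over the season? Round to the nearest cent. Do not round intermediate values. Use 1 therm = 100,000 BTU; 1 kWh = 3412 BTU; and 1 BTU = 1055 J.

€1300.86

Heat load = 71600 MJ = 71,600,000,000 J / 1055 = 67,867,299 BTU
Gas: input = 67,867,299 / 0.853 = 79,563,070 BTU = 795.6 therm → 795.6 × €1.44 = €1,145.71
Electric: 67,867,299 BTU / 3412 = 19,890 kWh → × €0.123 = €2,446.56
Difference = |€1,145.71 − €2,446.56| = €1,300.86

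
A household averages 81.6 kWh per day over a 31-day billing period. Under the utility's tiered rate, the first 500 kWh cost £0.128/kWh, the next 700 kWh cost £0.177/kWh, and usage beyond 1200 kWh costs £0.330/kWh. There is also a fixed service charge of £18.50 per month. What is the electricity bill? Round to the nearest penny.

Usage = 81.6 kWh/day × 31 days = 2529.6 kWh
First 500 kWh × £0.128 = £64.00
Next 700 kWh × £0.177 = £123.90
Remaining 1329.6 kWh × £0.330 = £438.77
Energy charge = £626.67; + service £18.50 = £645.17

£645.17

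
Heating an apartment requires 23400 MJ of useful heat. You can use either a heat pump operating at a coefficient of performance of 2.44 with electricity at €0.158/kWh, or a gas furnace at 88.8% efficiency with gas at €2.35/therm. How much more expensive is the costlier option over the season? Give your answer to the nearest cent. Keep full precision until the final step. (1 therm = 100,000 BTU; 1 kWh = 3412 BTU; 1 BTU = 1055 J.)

€166.03

Heat load = 23400 MJ = 23,400,000,000 J / 1055 = 22,180,095 BTU
Gas: input = 22,180,095 / 0.888 = 24,977,584 BTU = 249.8 therm → 249.8 × €2.35 = €586.97
Heat pump: 22,180,095 BTU / 3412 = 6,501 kWh heat; / 2.44 = 2,664 kWh in → × €0.158 = €420.94
Difference = |€586.97 − €420.94| = €166.03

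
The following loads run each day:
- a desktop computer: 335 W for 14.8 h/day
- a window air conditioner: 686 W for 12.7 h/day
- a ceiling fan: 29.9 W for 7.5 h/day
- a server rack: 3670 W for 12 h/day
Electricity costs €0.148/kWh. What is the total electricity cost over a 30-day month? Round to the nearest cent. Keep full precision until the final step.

desktop computer: 335 W × 14.8 h × 30 d = 148,740 Wh = 148.7 kWh
window air conditioner: 686 W × 12.7 h × 30 d = 261,366 Wh = 261.4 kWh
ceiling fan: 29.9 W × 7.5 h × 30 d = 6,728 Wh = 6.728 kWh
server rack: 3670 W × 12 h × 30 d = 1,321,200 Wh = 1,321 kWh
Total energy = 148.7 + 261.4 + 6.728 + 1,321 = 1,738 kWh
Cost = 1,738 kWh × €0.148 = €257.23

€257.23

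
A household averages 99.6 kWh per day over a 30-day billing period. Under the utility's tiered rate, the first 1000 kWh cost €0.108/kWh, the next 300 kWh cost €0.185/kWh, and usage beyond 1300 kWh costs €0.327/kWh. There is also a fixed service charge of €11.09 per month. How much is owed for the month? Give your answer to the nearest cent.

Usage = 99.6 kWh/day × 30 days = 2988 kWh
First 1000 kWh × €0.108 = €108.00
Next 300 kWh × €0.185 = €55.50
Remaining 1688 kWh × €0.327 = €551.98
Energy charge = €715.48; + service €11.09 = €726.57

€726.57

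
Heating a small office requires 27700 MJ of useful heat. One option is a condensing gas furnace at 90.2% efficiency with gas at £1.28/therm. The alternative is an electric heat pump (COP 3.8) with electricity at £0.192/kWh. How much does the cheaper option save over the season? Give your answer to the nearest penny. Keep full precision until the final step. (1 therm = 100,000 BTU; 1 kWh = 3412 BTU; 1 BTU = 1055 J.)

Heat load = 27700 MJ = 27,700,000,000 J / 1055 = 26,255,924 BTU
Gas: input = 26,255,924 / 0.902 = 29,108,563 BTU = 291.1 therm → 291.1 × £1.28 = £372.59
Heat pump: 26,255,924 BTU / 3412 = 7,695 kWh heat; / 3.8 = 2,025 kWh in → × £0.192 = £388.81
Difference = |£372.59 − £388.81| = £16.22

£16.22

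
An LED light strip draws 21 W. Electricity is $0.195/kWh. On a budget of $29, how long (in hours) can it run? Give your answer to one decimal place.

Energy budget = $29 / $0.195 per kWh = 148.7 kWh = 148,718 Wh
Runtime = 148,718 Wh / 21 W = 7,082 h

7081.8 h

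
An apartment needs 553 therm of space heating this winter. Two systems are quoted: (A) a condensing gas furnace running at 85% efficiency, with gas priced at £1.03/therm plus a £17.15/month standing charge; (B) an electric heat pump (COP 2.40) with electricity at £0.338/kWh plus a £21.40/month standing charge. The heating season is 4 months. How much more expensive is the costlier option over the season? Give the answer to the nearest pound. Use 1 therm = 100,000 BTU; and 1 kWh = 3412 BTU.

£1629

Heat load = 553 therm × 100,000 = 55,300,000 BTU
Gas: input = 55,300,000 / 0.85 = 65,058,824 BTU = 650.6 therm → 650.6 × £1.03 = £670.11; + 4 × £17.15 standing = £738.71
Heat pump: 55,300,000 BTU / 3412 = 16,210 kWh heat; / 2.40 = 6,753 kWh in → × £0.338 = £2,282.56; + 4 × £21.40 standing = £2,368.16
Difference = |£738.71 − £2,368.16| = £1,629.45 ≈ £1629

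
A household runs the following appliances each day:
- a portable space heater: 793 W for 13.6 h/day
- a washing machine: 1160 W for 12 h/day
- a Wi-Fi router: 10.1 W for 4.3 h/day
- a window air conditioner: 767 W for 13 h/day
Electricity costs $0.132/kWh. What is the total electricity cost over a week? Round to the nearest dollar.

$32

portable space heater: 793 W × 13.6 h × 7 d = 75,494 Wh = 75.49 kWh
washing machine: 1160 W × 12 h × 7 d = 97,440 Wh = 97.44 kWh
Wi-Fi router: 10.1 W × 4.3 h × 7 d = 304 Wh = 0.304 kWh
window air conditioner: 767 W × 13 h × 7 d = 69,797 Wh = 69.8 kWh
Total energy = 75.49 + 97.44 + 0.304 + 69.8 = 243 kWh
Cost = 243 kWh × $0.132 = $32.08 ≈ $32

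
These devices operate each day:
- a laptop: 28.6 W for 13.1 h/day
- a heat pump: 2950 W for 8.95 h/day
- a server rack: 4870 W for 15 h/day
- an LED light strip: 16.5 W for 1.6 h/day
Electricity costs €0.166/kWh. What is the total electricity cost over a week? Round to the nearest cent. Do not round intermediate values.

€116.03

laptop: 28.6 W × 13.1 h × 7 d = 2,623 Wh = 2.623 kWh
heat pump: 2950 W × 8.95 h × 7 d = 184,817 Wh = 184.8 kWh
server rack: 4870 W × 15 h × 7 d = 511,350 Wh = 511.4 kWh
LED light strip: 16.5 W × 1.6 h × 7 d = 185 Wh = 0.1848 kWh
Total energy = 2.623 + 184.8 + 511.4 + 0.1848 = 699 kWh
Cost = 699 kWh × €0.166 = €116.03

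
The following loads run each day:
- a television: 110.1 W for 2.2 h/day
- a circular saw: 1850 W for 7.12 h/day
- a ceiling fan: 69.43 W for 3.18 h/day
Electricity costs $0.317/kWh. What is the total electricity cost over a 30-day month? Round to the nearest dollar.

television: 110.1 W × 2.2 h × 30 d = 7,267 Wh = 7.267 kWh
circular saw: 1850 W × 7.12 h × 30 d = 395,160 Wh = 395.2 kWh
ceiling fan: 69.43 W × 3.18 h × 30 d = 6,624 Wh = 6.624 kWh
Total energy = 7.267 + 395.2 + 6.624 = 409.1 kWh
Cost = 409.1 kWh × $0.317 = $129.67 ≈ $130

$130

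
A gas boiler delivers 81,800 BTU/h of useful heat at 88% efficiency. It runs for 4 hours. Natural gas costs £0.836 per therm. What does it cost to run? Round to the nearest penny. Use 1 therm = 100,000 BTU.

Heat delivered = 81,800 BTU/h × 4 h = 327,200 BTU
Gas input = 327,200 / 0.880 = 371,818 BTU
= 371,818 / 100,000 = 3.718 therm
Cost = 3.718 × £0.836/therm = £3.11

£3.11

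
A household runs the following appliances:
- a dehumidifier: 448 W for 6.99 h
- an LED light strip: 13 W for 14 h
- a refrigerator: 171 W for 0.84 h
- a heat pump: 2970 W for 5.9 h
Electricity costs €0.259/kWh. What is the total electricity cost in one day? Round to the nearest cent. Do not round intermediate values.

dehumidifier: 448 W × 6.99 h = 3,132 Wh = 3.132 kWh
LED light strip: 13 W × 14 h = 182 Wh = 0.182 kWh
refrigerator: 171 W × 0.84 h = 144 Wh = 0.1436 kWh
heat pump: 2970 W × 5.9 h = 17,523 Wh = 17.52 kWh
Total energy = 3.132 + 0.182 + 0.1436 + 17.52 = 20.98 kWh
Cost = 20.98 kWh × €0.259 = €5.43

€5.43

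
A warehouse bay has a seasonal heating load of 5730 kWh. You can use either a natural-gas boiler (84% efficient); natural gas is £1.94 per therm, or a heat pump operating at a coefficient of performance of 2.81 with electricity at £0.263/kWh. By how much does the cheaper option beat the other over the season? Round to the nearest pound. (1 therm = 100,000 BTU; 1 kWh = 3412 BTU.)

Heat load = 5730 kWh × 3412 = 19,550,760 BTU
Gas: input = 19,550,760 / 0.84 = 23,274,714 BTU = 232.7 therm → 232.7 × £1.94 = £451.53
Heat pump: 19,550,760 BTU / 3412 = 5,730 kWh heat; / 2.81 = 2,039 kWh in → × £0.263 = £536.30
Difference = |£451.53 − £536.30| = £84.77 ≈ £85

£85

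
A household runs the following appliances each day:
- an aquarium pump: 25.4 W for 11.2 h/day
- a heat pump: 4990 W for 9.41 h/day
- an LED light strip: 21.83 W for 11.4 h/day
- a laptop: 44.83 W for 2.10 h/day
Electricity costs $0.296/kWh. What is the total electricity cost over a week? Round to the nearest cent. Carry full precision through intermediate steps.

$98.59

aquarium pump: 25.4 W × 11.2 h × 7 d = 1,991 Wh = 1.991 kWh
heat pump: 4990 W × 9.41 h × 7 d = 328,691 Wh = 328.7 kWh
LED light strip: 21.83 W × 11.4 h × 7 d = 1,742 Wh = 1.742 kWh
laptop: 44.83 W × 2.10 h × 7 d = 659 Wh = 0.659 kWh
Total energy = 1.991 + 328.7 + 1.742 + 0.659 = 333.1 kWh
Cost = 333.1 kWh × $0.296 = $98.59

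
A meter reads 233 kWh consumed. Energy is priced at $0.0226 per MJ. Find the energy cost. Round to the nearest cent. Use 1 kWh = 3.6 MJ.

233 kWh × (3.6 MJ/kWh) = 838.8 MJ
Cost = 838.8 MJ × $0.0226/MJ = $18.96

$18.96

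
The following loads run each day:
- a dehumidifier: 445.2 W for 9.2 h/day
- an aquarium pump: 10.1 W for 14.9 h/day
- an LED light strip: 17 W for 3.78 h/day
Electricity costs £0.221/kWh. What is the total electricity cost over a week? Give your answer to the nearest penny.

£6.67

dehumidifier: 445.2 W × 9.2 h × 7 d = 28,671 Wh = 28.67 kWh
aquarium pump: 10.1 W × 14.9 h × 7 d = 1,053 Wh = 1.053 kWh
LED light strip: 17 W × 3.78 h × 7 d = 450 Wh = 0.4498 kWh
Total energy = 28.67 + 1.053 + 0.4498 = 30.17 kWh
Cost = 30.17 kWh × £0.221 = £6.67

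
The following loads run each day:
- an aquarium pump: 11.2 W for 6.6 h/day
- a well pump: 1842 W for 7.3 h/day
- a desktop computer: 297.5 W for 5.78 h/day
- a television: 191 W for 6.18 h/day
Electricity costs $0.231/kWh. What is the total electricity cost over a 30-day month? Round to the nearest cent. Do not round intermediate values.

$113.79

aquarium pump: 11.2 W × 6.6 h × 30 d = 2,218 Wh = 2.218 kWh
well pump: 1842 W × 7.3 h × 30 d = 403,398 Wh = 403.4 kWh
desktop computer: 297.5 W × 5.78 h × 30 d = 51,587 Wh = 51.59 kWh
television: 191 W × 6.18 h × 30 d = 35,411 Wh = 35.41 kWh
Total energy = 2.218 + 403.4 + 51.59 + 35.41 = 492.6 kWh
Cost = 492.6 kWh × $0.231 = $113.79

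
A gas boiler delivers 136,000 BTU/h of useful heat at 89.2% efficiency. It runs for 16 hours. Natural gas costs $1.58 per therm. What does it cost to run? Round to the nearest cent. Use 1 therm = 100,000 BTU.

$38.54

Heat delivered = 136,000 BTU/h × 16 h = 2,176,000 BTU
Gas input = 2,176,000 / 0.892 = 2,439,462 BTU
= 2,439,462 / 100,000 = 24.39 therm
Cost = 24.39 × $1.58/therm = $38.54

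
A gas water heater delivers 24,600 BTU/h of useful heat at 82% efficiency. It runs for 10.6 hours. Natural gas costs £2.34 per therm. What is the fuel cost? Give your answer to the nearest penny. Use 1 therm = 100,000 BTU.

Heat delivered = 24,600 BTU/h × 10.6 h = 260,760 BTU
Gas input = 260,760 / 0.82 = 318,000 BTU
= 318,000 / 100,000 = 3.18 therm
Cost = 3.18 × £2.34/therm = £7.44

£7.44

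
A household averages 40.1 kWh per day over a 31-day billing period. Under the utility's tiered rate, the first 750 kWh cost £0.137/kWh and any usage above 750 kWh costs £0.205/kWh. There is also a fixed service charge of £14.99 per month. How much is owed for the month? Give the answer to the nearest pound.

£219

Usage = 40.1 kWh/day × 31 days = 1243.1 kWh
First 750 kWh × £0.137 = £102.75
Remaining 493.1 kWh × £0.205 = £101.09
Energy charge = £203.84; + service £14.99 = £218.83 ≈ £219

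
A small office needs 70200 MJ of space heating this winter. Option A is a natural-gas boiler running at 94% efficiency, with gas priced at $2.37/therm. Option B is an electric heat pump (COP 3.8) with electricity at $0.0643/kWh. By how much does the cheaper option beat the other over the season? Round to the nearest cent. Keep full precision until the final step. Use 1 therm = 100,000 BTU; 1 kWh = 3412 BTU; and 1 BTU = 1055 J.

$1347.67

Heat load = 70200 MJ = 70,200,000,000 J / 1055 = 66,540,284 BTU
Gas: input = 66,540,284 / 0.94 = 70,787,537 BTU = 707.9 therm → 707.9 × $2.37 = $1,677.66
Heat pump: 66,540,284 BTU / 3412 = 19,500 kWh heat; / 3.8 = 5,132 kWh in → × $0.0643 = $329.99
Difference = |$1,677.66 − $329.99| = $1,347.67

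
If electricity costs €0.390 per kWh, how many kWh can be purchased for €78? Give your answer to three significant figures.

€78 / €0.390 per kWh = 200 kWh

200 kWh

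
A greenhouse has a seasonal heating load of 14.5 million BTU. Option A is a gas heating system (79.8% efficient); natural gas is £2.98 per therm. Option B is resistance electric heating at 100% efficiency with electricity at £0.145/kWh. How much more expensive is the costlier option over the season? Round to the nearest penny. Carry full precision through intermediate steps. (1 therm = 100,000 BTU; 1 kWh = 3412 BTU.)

£74.73

Heat load = 14.5 × 10⁶ BTU = 14,500,000 BTU
Gas: input = 14,500,000 / 0.798 = 18,170,426 BTU = 181.7 therm → 181.7 × £2.98 = £541.48
Electric: 14,500,000 BTU / 3412 = 4,250 kWh → × £0.145 = £616.21
Difference = |£541.48 − £616.21| = £74.73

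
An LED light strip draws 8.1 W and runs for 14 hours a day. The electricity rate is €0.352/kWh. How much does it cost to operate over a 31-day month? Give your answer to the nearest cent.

€1.24

Energy = 8.1 W × 14 h/day × 31 days = 3,515 Wh = 3.515 kWh
Cost = 3.515 kWh × €0.352/kWh = €1.24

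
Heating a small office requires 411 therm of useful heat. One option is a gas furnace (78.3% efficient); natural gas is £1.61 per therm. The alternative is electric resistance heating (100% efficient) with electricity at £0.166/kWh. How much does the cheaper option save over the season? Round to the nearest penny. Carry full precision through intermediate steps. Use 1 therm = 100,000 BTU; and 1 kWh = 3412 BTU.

£1154.49

Heat load = 411 therm × 100,000 = 41,100,000 BTU
Gas: input = 41,100,000 / 0.783 = 52,490,421 BTU = 524.9 therm → 524.9 × £1.61 = £845.10
Electric: 41,100,000 BTU / 3412 = 12,050 kWh → × £0.166 = £1,999.59
Difference = |£845.10 − £1,999.59| = £1,154.49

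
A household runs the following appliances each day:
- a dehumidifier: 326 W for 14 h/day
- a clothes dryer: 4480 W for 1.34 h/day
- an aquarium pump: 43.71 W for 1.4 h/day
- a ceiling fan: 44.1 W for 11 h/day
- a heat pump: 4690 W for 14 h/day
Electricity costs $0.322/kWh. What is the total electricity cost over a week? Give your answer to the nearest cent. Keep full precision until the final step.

dehumidifier: 326 W × 14 h × 7 d = 31,948 Wh = 31.95 kWh
clothes dryer: 4480 W × 1.34 h × 7 d = 42,022 Wh = 42.02 kWh
aquarium pump: 43.71 W × 1.4 h × 7 d = 428 Wh = 0.4284 kWh
ceiling fan: 44.1 W × 11 h × 7 d = 3,396 Wh = 3.396 kWh
heat pump: 4690 W × 14 h × 7 d = 459,620 Wh = 459.6 kWh
Total energy = 31.95 + 42.02 + 0.4284 + 3.396 + 459.6 = 537.4 kWh
Cost = 537.4 kWh × $0.322 = $173.05

$173.05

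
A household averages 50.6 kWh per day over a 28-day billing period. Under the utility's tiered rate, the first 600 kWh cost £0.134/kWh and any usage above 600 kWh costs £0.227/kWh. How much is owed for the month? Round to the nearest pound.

Usage = 50.6 kWh/day × 28 days = 1416.8 kWh
First 600 kWh × £0.134 = £80.40
Remaining 816.8 kWh × £0.227 = £185.41
Total = £265.81 ≈ £266

£266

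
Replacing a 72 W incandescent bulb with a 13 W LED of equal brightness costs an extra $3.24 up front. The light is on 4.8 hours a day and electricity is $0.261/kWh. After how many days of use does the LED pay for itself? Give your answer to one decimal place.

Power saved = 72 − 13 = 59 W
Daily energy saved = 59 W × 4.8 h = 283.2 Wh = 0.2832 kWh
Daily savings = 0.2832 × $0.261 = $0.0739
Payback = $3.24 / $0.0739 per day = 43.83 days

43.8 days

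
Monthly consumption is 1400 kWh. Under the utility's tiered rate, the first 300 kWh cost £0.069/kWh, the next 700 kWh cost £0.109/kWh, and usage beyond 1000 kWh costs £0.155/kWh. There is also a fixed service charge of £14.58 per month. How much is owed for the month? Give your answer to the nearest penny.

First 300 kWh × £0.069 = £20.70
Next 700 kWh × £0.109 = £76.30
Remaining 400 kWh × £0.155 = £62.00
Energy charge = £159.00; + service £14.58 = £173.58

£173.58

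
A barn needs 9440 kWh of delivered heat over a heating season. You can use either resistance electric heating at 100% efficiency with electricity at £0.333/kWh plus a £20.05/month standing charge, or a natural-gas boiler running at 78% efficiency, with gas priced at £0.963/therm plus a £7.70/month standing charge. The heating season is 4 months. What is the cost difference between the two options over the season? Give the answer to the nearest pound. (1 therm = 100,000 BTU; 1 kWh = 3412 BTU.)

Heat load = 9440 kWh × 3412 = 32,209,280 BTU
Gas: input = 32,209,280 / 0.78 = 41,293,949 BTU = 412.9 therm → 412.9 × £0.963 = £397.66; + 4 × £7.70 standing = £428.46
Electric: 32,209,280 BTU / 3412 = 9,440 kWh → × £0.333 = £3,143.52; + 4 × £20.05 standing = £3,223.72
Difference = |£428.46 − £3,223.72| = £2,795.26 ≈ £2795

£2795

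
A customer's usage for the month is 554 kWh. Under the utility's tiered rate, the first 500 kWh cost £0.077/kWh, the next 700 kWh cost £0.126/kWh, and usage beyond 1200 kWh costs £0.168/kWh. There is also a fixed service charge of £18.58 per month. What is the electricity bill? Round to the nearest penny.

£63.88

First 500 kWh × £0.077 = £38.50
Next 54 kWh × £0.126 = £6.80
Remaining tier: 0 kWh (not reached)
Energy charge = £45.30; + service £18.58 = £63.88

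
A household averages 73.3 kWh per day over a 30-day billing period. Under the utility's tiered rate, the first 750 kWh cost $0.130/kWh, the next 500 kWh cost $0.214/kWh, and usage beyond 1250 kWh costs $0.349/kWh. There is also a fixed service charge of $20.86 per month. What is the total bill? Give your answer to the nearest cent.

$556.56

Usage = 73.3 kWh/day × 30 days = 2199 kWh
First 750 kWh × $0.130 = $97.50
Next 500 kWh × $0.214 = $107.00
Remaining 949 kWh × $0.349 = $331.20
Energy charge = $535.70; + service $20.86 = $556.56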